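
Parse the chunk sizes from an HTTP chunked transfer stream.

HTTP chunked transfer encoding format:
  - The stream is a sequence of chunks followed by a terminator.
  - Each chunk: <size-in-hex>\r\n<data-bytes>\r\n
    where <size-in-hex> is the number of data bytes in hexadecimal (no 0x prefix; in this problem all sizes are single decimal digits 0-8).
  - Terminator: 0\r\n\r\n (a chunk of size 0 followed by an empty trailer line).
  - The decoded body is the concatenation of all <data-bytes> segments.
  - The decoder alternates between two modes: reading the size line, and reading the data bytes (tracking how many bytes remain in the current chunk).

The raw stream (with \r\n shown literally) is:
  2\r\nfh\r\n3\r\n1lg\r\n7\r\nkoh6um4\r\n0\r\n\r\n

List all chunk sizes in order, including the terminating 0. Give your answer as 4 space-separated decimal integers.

Chunk 1: stream[0..1]='2' size=0x2=2, data at stream[3..5]='fh' -> body[0..2], body so far='fh'
Chunk 2: stream[7..8]='3' size=0x3=3, data at stream[10..13]='1lg' -> body[2..5], body so far='fh1lg'
Chunk 3: stream[15..16]='7' size=0x7=7, data at stream[18..25]='koh6um4' -> body[5..12], body so far='fh1lgkoh6um4'
Chunk 4: stream[27..28]='0' size=0 (terminator). Final body='fh1lgkoh6um4' (12 bytes)

Answer: 2 3 7 0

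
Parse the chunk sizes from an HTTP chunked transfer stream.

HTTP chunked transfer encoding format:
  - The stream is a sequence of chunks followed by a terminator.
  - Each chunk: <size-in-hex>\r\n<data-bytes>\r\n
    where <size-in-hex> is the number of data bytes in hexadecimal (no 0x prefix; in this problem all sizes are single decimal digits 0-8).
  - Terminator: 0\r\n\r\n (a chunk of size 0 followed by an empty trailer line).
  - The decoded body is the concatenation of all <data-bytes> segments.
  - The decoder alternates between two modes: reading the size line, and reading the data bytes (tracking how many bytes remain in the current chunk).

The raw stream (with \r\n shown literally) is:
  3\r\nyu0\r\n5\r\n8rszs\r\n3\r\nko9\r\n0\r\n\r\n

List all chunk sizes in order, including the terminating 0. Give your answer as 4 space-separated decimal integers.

Answer: 3 5 3 0

Derivation:
Chunk 1: stream[0..1]='3' size=0x3=3, data at stream[3..6]='yu0' -> body[0..3], body so far='yu0'
Chunk 2: stream[8..9]='5' size=0x5=5, data at stream[11..16]='8rszs' -> body[3..8], body so far='yu08rszs'
Chunk 3: stream[18..19]='3' size=0x3=3, data at stream[21..24]='ko9' -> body[8..11], body so far='yu08rszsko9'
Chunk 4: stream[26..27]='0' size=0 (terminator). Final body='yu08rszsko9' (11 bytes)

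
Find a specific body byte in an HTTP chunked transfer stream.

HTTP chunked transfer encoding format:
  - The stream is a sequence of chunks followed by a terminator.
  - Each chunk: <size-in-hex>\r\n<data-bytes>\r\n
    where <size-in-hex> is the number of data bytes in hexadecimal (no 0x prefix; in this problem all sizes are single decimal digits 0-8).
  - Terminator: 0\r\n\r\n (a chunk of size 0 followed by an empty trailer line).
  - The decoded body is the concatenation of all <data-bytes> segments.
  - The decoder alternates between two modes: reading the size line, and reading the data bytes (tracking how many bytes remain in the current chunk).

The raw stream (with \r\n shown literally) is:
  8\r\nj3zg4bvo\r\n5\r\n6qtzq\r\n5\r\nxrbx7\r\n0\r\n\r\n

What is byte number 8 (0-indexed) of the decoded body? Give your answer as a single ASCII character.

Answer: 6

Derivation:
Chunk 1: stream[0..1]='8' size=0x8=8, data at stream[3..11]='j3zg4bvo' -> body[0..8], body so far='j3zg4bvo'
Chunk 2: stream[13..14]='5' size=0x5=5, data at stream[16..21]='6qtzq' -> body[8..13], body so far='j3zg4bvo6qtzq'
Chunk 3: stream[23..24]='5' size=0x5=5, data at stream[26..31]='xrbx7' -> body[13..18], body so far='j3zg4bvo6qtzqxrbx7'
Chunk 4: stream[33..34]='0' size=0 (terminator). Final body='j3zg4bvo6qtzqxrbx7' (18 bytes)
Body byte 8 = '6'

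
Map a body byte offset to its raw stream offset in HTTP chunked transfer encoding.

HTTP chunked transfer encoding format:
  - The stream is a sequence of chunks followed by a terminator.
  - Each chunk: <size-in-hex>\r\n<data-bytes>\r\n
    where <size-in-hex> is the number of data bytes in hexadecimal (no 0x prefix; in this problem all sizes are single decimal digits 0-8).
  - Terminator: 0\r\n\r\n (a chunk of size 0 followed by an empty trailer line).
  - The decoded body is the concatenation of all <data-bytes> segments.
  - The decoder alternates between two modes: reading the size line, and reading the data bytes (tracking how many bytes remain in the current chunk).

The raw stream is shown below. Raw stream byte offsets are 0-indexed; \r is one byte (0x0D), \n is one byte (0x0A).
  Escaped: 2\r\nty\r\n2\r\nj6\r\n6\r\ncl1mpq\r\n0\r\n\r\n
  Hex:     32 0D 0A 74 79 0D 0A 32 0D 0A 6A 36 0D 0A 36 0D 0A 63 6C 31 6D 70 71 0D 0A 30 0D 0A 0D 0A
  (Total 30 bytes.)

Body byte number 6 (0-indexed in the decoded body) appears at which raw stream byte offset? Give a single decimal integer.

Chunk 1: stream[0..1]='2' size=0x2=2, data at stream[3..5]='ty' -> body[0..2], body so far='ty'
Chunk 2: stream[7..8]='2' size=0x2=2, data at stream[10..12]='j6' -> body[2..4], body so far='tyj6'
Chunk 3: stream[14..15]='6' size=0x6=6, data at stream[17..23]='cl1mpq' -> body[4..10], body so far='tyj6cl1mpq'
Chunk 4: stream[25..26]='0' size=0 (terminator). Final body='tyj6cl1mpq' (10 bytes)
Body byte 6 at stream offset 19

Answer: 19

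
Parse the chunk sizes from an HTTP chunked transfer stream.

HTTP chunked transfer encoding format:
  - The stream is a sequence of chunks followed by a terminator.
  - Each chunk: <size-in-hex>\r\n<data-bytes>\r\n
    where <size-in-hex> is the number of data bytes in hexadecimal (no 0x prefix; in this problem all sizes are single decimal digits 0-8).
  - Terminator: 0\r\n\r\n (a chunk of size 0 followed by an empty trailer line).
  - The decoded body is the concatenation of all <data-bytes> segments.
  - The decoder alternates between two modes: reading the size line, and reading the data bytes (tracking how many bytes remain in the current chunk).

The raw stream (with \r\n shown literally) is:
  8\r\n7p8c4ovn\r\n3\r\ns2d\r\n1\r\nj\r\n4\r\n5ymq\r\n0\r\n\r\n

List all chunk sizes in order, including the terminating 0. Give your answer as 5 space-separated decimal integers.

Chunk 1: stream[0..1]='8' size=0x8=8, data at stream[3..11]='7p8c4ovn' -> body[0..8], body so far='7p8c4ovn'
Chunk 2: stream[13..14]='3' size=0x3=3, data at stream[16..19]='s2d' -> body[8..11], body so far='7p8c4ovns2d'
Chunk 3: stream[21..22]='1' size=0x1=1, data at stream[24..25]='j' -> body[11..12], body so far='7p8c4ovns2dj'
Chunk 4: stream[27..28]='4' size=0x4=4, data at stream[30..34]='5ymq' -> body[12..16], body so far='7p8c4ovns2dj5ymq'
Chunk 5: stream[36..37]='0' size=0 (terminator). Final body='7p8c4ovns2dj5ymq' (16 bytes)

Answer: 8 3 1 4 0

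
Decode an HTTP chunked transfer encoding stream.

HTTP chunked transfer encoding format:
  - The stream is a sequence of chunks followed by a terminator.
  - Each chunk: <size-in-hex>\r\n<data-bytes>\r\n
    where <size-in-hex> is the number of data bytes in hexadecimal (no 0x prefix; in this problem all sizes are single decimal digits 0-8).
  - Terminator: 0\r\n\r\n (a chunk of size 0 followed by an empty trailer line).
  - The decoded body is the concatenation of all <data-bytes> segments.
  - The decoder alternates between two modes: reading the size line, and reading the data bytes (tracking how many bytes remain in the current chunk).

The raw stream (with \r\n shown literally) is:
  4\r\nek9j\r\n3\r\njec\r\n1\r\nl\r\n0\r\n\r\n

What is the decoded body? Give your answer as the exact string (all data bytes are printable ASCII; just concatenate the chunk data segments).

Answer: ek9jjecl

Derivation:
Chunk 1: stream[0..1]='4' size=0x4=4, data at stream[3..7]='ek9j' -> body[0..4], body so far='ek9j'
Chunk 2: stream[9..10]='3' size=0x3=3, data at stream[12..15]='jec' -> body[4..7], body so far='ek9jjec'
Chunk 3: stream[17..18]='1' size=0x1=1, data at stream[20..21]='l' -> body[7..8], body so far='ek9jjecl'
Chunk 4: stream[23..24]='0' size=0 (terminator). Final body='ek9jjecl' (8 bytes)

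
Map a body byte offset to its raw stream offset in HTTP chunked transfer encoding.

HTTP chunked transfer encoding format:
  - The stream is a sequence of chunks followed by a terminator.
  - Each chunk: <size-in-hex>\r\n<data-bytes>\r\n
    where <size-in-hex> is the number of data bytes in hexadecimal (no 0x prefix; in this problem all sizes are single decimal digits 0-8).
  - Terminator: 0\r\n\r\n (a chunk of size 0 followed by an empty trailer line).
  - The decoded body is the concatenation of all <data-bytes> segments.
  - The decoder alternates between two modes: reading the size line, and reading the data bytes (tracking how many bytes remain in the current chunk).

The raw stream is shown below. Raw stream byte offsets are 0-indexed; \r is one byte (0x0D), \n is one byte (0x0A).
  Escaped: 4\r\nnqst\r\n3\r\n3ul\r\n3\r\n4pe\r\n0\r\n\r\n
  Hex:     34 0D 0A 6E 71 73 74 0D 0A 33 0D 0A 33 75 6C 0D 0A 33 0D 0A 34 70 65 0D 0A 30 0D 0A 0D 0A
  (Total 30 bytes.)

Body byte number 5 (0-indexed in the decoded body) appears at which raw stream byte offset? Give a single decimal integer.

Chunk 1: stream[0..1]='4' size=0x4=4, data at stream[3..7]='nqst' -> body[0..4], body so far='nqst'
Chunk 2: stream[9..10]='3' size=0x3=3, data at stream[12..15]='3ul' -> body[4..7], body so far='nqst3ul'
Chunk 3: stream[17..18]='3' size=0x3=3, data at stream[20..23]='4pe' -> body[7..10], body so far='nqst3ul4pe'
Chunk 4: stream[25..26]='0' size=0 (terminator). Final body='nqst3ul4pe' (10 bytes)
Body byte 5 at stream offset 13

Answer: 13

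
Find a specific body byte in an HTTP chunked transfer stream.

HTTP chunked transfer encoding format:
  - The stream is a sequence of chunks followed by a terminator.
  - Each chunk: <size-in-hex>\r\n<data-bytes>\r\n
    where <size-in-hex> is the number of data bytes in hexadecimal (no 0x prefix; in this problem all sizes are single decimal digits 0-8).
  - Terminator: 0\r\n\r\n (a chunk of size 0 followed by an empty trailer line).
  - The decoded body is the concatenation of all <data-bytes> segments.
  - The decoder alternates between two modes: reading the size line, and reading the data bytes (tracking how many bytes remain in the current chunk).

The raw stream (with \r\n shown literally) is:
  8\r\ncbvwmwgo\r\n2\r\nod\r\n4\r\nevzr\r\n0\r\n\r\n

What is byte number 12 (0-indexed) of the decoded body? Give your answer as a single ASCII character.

Chunk 1: stream[0..1]='8' size=0x8=8, data at stream[3..11]='cbvwmwgo' -> body[0..8], body so far='cbvwmwgo'
Chunk 2: stream[13..14]='2' size=0x2=2, data at stream[16..18]='od' -> body[8..10], body so far='cbvwmwgood'
Chunk 3: stream[20..21]='4' size=0x4=4, data at stream[23..27]='evzr' -> body[10..14], body so far='cbvwmwgoodevzr'
Chunk 4: stream[29..30]='0' size=0 (terminator). Final body='cbvwmwgoodevzr' (14 bytes)
Body byte 12 = 'z'

Answer: z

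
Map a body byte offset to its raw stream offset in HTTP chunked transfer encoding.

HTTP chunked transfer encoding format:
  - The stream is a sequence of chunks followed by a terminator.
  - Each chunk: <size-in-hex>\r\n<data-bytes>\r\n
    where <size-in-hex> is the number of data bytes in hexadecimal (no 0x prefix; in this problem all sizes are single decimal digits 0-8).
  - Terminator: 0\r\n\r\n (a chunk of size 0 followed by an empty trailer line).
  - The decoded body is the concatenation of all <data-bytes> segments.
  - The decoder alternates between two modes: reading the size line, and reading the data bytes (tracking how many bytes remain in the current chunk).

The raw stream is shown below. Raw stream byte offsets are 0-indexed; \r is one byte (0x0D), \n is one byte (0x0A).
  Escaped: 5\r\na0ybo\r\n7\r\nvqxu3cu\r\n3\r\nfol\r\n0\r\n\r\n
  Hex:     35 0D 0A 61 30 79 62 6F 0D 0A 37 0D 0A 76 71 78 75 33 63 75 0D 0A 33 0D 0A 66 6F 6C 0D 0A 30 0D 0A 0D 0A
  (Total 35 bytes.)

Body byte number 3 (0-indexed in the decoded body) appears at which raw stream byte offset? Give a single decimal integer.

Chunk 1: stream[0..1]='5' size=0x5=5, data at stream[3..8]='a0ybo' -> body[0..5], body so far='a0ybo'
Chunk 2: stream[10..11]='7' size=0x7=7, data at stream[13..20]='vqxu3cu' -> body[5..12], body so far='a0ybovqxu3cu'
Chunk 3: stream[22..23]='3' size=0x3=3, data at stream[25..28]='fol' -> body[12..15], body so far='a0ybovqxu3cufol'
Chunk 4: stream[30..31]='0' size=0 (terminator). Final body='a0ybovqxu3cufol' (15 bytes)
Body byte 3 at stream offset 6

Answer: 6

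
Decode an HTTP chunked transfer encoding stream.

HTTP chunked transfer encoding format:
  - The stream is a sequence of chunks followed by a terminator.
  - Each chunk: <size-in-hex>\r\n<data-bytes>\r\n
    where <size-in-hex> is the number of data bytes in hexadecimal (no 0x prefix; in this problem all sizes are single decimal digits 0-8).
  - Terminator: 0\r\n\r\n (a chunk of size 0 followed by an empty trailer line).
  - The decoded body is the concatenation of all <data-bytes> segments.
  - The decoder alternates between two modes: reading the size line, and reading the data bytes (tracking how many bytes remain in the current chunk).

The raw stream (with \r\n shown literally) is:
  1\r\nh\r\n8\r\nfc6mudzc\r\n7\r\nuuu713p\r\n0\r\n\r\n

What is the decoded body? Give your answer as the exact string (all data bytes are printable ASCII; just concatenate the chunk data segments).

Answer: hfc6mudzcuuu713p

Derivation:
Chunk 1: stream[0..1]='1' size=0x1=1, data at stream[3..4]='h' -> body[0..1], body so far='h'
Chunk 2: stream[6..7]='8' size=0x8=8, data at stream[9..17]='fc6mudzc' -> body[1..9], body so far='hfc6mudzc'
Chunk 3: stream[19..20]='7' size=0x7=7, data at stream[22..29]='uuu713p' -> body[9..16], body so far='hfc6mudzcuuu713p'
Chunk 4: stream[31..32]='0' size=0 (terminator). Final body='hfc6mudzcuuu713p' (16 bytes)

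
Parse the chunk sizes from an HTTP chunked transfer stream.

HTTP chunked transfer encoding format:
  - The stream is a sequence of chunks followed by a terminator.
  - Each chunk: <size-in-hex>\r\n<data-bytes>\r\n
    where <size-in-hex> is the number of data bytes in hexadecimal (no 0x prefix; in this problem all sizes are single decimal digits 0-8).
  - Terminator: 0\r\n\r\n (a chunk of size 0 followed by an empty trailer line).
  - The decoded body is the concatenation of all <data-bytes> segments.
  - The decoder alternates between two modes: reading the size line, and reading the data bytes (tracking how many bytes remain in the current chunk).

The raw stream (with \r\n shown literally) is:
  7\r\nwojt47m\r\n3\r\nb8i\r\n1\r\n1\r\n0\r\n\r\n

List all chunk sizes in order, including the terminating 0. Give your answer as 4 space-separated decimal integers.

Answer: 7 3 1 0

Derivation:
Chunk 1: stream[0..1]='7' size=0x7=7, data at stream[3..10]='wojt47m' -> body[0..7], body so far='wojt47m'
Chunk 2: stream[12..13]='3' size=0x3=3, data at stream[15..18]='b8i' -> body[7..10], body so far='wojt47mb8i'
Chunk 3: stream[20..21]='1' size=0x1=1, data at stream[23..24]='1' -> body[10..11], body so far='wojt47mb8i1'
Chunk 4: stream[26..27]='0' size=0 (terminator). Final body='wojt47mb8i1' (11 bytes)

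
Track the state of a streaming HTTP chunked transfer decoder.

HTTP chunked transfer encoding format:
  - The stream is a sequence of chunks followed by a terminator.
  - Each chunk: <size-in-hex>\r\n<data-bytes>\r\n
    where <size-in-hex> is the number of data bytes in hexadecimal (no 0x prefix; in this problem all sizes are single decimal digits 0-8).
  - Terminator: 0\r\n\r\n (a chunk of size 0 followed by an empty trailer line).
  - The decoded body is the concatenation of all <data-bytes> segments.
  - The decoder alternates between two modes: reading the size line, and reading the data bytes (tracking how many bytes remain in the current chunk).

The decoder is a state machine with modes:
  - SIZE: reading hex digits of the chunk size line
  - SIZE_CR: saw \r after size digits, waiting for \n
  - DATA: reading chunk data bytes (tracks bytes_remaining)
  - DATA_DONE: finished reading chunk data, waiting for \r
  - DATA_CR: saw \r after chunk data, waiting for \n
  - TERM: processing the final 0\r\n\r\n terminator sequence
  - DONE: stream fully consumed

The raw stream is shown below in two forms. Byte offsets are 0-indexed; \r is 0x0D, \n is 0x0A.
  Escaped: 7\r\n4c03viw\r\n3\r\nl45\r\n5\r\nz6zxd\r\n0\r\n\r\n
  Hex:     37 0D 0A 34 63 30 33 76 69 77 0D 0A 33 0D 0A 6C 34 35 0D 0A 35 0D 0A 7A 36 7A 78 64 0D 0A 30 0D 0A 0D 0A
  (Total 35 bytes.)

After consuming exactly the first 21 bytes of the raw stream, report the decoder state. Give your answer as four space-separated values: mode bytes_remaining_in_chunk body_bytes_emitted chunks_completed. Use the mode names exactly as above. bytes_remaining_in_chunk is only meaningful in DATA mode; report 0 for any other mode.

Answer: SIZE 0 10 2

Derivation:
Byte 0 = '7': mode=SIZE remaining=0 emitted=0 chunks_done=0
Byte 1 = 0x0D: mode=SIZE_CR remaining=0 emitted=0 chunks_done=0
Byte 2 = 0x0A: mode=DATA remaining=7 emitted=0 chunks_done=0
Byte 3 = '4': mode=DATA remaining=6 emitted=1 chunks_done=0
Byte 4 = 'c': mode=DATA remaining=5 emitted=2 chunks_done=0
Byte 5 = '0': mode=DATA remaining=4 emitted=3 chunks_done=0
Byte 6 = '3': mode=DATA remaining=3 emitted=4 chunks_done=0
Byte 7 = 'v': mode=DATA remaining=2 emitted=5 chunks_done=0
Byte 8 = 'i': mode=DATA remaining=1 emitted=6 chunks_done=0
Byte 9 = 'w': mode=DATA_DONE remaining=0 emitted=7 chunks_done=0
Byte 10 = 0x0D: mode=DATA_CR remaining=0 emitted=7 chunks_done=0
Byte 11 = 0x0A: mode=SIZE remaining=0 emitted=7 chunks_done=1
Byte 12 = '3': mode=SIZE remaining=0 emitted=7 chunks_done=1
Byte 13 = 0x0D: mode=SIZE_CR remaining=0 emitted=7 chunks_done=1
Byte 14 = 0x0A: mode=DATA remaining=3 emitted=7 chunks_done=1
Byte 15 = 'l': mode=DATA remaining=2 emitted=8 chunks_done=1
Byte 16 = '4': mode=DATA remaining=1 emitted=9 chunks_done=1
Byte 17 = '5': mode=DATA_DONE remaining=0 emitted=10 chunks_done=1
Byte 18 = 0x0D: mode=DATA_CR remaining=0 emitted=10 chunks_done=1
Byte 19 = 0x0A: mode=SIZE remaining=0 emitted=10 chunks_done=2
Byte 20 = '5': mode=SIZE remaining=0 emitted=10 chunks_done=2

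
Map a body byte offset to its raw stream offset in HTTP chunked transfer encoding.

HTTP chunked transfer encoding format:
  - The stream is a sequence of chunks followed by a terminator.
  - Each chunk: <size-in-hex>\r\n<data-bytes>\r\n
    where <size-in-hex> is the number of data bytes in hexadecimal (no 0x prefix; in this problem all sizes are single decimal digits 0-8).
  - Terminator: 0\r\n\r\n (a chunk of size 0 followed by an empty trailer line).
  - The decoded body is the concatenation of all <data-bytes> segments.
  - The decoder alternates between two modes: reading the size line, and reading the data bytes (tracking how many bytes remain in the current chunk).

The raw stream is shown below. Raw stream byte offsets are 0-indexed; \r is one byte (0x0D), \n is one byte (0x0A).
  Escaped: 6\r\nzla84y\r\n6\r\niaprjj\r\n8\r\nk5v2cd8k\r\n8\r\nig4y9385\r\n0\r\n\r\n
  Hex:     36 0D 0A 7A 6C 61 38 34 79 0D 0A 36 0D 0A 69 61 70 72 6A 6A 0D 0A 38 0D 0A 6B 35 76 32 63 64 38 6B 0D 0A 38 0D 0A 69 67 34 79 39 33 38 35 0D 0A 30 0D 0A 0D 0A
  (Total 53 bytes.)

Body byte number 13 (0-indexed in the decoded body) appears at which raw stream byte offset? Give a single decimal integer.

Answer: 26

Derivation:
Chunk 1: stream[0..1]='6' size=0x6=6, data at stream[3..9]='zla84y' -> body[0..6], body so far='zla84y'
Chunk 2: stream[11..12]='6' size=0x6=6, data at stream[14..20]='iaprjj' -> body[6..12], body so far='zla84yiaprjj'
Chunk 3: stream[22..23]='8' size=0x8=8, data at stream[25..33]='k5v2cd8k' -> body[12..20], body so far='zla84yiaprjjk5v2cd8k'
Chunk 4: stream[35..36]='8' size=0x8=8, data at stream[38..46]='ig4y9385' -> body[20..28], body so far='zla84yiaprjjk5v2cd8kig4y9385'
Chunk 5: stream[48..49]='0' size=0 (terminator). Final body='zla84yiaprjjk5v2cd8kig4y9385' (28 bytes)
Body byte 13 at stream offset 26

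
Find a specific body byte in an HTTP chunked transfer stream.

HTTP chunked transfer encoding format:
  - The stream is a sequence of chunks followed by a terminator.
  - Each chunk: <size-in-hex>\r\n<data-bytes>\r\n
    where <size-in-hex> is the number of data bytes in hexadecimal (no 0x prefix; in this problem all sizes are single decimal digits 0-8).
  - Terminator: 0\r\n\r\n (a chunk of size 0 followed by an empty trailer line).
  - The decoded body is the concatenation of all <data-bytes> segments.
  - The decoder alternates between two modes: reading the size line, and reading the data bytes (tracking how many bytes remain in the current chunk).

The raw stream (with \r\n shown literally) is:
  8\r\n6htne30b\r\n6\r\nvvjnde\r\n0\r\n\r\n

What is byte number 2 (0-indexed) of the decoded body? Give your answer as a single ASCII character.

Chunk 1: stream[0..1]='8' size=0x8=8, data at stream[3..11]='6htne30b' -> body[0..8], body so far='6htne30b'
Chunk 2: stream[13..14]='6' size=0x6=6, data at stream[16..22]='vvjnde' -> body[8..14], body so far='6htne30bvvjnde'
Chunk 3: stream[24..25]='0' size=0 (terminator). Final body='6htne30bvvjnde' (14 bytes)
Body byte 2 = 't'

Answer: t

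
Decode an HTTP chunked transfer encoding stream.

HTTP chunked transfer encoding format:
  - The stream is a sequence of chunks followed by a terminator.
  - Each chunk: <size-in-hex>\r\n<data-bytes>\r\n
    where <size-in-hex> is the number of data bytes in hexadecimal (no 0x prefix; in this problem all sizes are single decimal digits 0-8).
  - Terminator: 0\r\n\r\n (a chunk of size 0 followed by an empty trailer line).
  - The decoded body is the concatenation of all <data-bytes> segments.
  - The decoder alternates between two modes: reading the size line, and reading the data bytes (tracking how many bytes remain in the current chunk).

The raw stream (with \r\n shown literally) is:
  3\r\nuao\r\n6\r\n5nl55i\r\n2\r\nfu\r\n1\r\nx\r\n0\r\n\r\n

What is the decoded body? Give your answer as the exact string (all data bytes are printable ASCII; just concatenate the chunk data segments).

Answer: uao5nl55ifux

Derivation:
Chunk 1: stream[0..1]='3' size=0x3=3, data at stream[3..6]='uao' -> body[0..3], body so far='uao'
Chunk 2: stream[8..9]='6' size=0x6=6, data at stream[11..17]='5nl55i' -> body[3..9], body so far='uao5nl55i'
Chunk 3: stream[19..20]='2' size=0x2=2, data at stream[22..24]='fu' -> body[9..11], body so far='uao5nl55ifu'
Chunk 4: stream[26..27]='1' size=0x1=1, data at stream[29..30]='x' -> body[11..12], body so far='uao5nl55ifux'
Chunk 5: stream[32..33]='0' size=0 (terminator). Final body='uao5nl55ifux' (12 bytes)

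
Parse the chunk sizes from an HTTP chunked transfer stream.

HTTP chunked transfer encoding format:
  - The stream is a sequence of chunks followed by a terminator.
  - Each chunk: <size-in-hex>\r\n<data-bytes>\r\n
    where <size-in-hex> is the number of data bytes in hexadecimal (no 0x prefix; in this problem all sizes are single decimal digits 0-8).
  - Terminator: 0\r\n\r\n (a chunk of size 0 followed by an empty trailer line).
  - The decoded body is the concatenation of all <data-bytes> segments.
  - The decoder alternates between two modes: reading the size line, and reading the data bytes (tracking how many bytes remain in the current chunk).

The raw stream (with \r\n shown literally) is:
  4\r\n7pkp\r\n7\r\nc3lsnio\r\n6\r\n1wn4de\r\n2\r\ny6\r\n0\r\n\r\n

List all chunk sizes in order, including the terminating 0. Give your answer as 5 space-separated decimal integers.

Answer: 4 7 6 2 0

Derivation:
Chunk 1: stream[0..1]='4' size=0x4=4, data at stream[3..7]='7pkp' -> body[0..4], body so far='7pkp'
Chunk 2: stream[9..10]='7' size=0x7=7, data at stream[12..19]='c3lsnio' -> body[4..11], body so far='7pkpc3lsnio'
Chunk 3: stream[21..22]='6' size=0x6=6, data at stream[24..30]='1wn4de' -> body[11..17], body so far='7pkpc3lsnio1wn4de'
Chunk 4: stream[32..33]='2' size=0x2=2, data at stream[35..37]='y6' -> body[17..19], body so far='7pkpc3lsnio1wn4dey6'
Chunk 5: stream[39..40]='0' size=0 (terminator). Final body='7pkpc3lsnio1wn4dey6' (19 bytes)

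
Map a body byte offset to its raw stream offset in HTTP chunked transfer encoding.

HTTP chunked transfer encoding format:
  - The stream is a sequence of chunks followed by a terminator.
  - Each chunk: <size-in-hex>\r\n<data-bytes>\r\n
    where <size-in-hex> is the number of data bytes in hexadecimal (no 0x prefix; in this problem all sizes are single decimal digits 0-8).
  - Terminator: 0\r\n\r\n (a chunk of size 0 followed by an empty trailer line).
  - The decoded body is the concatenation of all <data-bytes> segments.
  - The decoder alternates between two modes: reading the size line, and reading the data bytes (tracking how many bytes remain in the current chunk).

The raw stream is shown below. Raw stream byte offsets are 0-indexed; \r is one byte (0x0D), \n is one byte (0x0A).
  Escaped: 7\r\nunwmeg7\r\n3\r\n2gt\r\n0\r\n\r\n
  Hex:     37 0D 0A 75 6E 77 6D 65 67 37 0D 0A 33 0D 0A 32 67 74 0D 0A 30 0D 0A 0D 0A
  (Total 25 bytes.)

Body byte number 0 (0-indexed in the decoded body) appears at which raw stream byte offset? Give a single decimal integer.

Chunk 1: stream[0..1]='7' size=0x7=7, data at stream[3..10]='unwmeg7' -> body[0..7], body so far='unwmeg7'
Chunk 2: stream[12..13]='3' size=0x3=3, data at stream[15..18]='2gt' -> body[7..10], body so far='unwmeg72gt'
Chunk 3: stream[20..21]='0' size=0 (terminator). Final body='unwmeg72gt' (10 bytes)
Body byte 0 at stream offset 3

Answer: 3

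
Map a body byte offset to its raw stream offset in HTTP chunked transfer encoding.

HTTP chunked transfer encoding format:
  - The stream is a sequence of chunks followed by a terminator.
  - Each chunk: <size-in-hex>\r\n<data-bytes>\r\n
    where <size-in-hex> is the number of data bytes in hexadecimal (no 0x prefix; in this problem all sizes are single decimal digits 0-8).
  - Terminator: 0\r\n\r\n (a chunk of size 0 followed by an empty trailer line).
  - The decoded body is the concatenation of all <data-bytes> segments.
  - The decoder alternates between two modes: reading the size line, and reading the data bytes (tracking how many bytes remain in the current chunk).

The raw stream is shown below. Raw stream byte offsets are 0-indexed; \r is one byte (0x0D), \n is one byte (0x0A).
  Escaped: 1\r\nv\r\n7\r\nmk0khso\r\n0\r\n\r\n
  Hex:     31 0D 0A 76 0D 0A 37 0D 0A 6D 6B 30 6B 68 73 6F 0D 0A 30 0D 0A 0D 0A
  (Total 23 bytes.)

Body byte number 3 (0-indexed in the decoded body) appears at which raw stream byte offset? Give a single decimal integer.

Answer: 11

Derivation:
Chunk 1: stream[0..1]='1' size=0x1=1, data at stream[3..4]='v' -> body[0..1], body so far='v'
Chunk 2: stream[6..7]='7' size=0x7=7, data at stream[9..16]='mk0khso' -> body[1..8], body so far='vmk0khso'
Chunk 3: stream[18..19]='0' size=0 (terminator). Final body='vmk0khso' (8 bytes)
Body byte 3 at stream offset 11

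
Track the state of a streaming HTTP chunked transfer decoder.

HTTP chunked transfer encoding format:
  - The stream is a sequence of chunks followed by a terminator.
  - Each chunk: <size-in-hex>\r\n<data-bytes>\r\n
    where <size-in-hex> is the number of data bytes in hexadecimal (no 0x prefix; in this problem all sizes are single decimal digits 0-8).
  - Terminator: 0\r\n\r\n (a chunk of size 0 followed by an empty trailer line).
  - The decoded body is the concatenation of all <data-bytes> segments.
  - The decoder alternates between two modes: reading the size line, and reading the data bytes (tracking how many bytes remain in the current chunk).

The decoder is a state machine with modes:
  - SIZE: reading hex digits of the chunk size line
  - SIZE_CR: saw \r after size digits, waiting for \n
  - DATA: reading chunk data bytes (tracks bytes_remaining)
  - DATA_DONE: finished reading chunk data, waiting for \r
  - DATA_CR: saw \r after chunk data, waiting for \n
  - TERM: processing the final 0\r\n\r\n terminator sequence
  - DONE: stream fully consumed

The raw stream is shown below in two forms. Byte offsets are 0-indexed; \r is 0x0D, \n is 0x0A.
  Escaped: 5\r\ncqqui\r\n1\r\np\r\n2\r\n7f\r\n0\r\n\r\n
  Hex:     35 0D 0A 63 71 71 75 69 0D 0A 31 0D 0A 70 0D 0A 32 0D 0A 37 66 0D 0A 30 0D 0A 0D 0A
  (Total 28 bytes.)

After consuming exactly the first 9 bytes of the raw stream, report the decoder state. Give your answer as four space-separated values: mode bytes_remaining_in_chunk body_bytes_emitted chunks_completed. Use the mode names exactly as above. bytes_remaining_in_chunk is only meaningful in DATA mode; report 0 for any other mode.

Byte 0 = '5': mode=SIZE remaining=0 emitted=0 chunks_done=0
Byte 1 = 0x0D: mode=SIZE_CR remaining=0 emitted=0 chunks_done=0
Byte 2 = 0x0A: mode=DATA remaining=5 emitted=0 chunks_done=0
Byte 3 = 'c': mode=DATA remaining=4 emitted=1 chunks_done=0
Byte 4 = 'q': mode=DATA remaining=3 emitted=2 chunks_done=0
Byte 5 = 'q': mode=DATA remaining=2 emitted=3 chunks_done=0
Byte 6 = 'u': mode=DATA remaining=1 emitted=4 chunks_done=0
Byte 7 = 'i': mode=DATA_DONE remaining=0 emitted=5 chunks_done=0
Byte 8 = 0x0D: mode=DATA_CR remaining=0 emitted=5 chunks_done=0

Answer: DATA_CR 0 5 0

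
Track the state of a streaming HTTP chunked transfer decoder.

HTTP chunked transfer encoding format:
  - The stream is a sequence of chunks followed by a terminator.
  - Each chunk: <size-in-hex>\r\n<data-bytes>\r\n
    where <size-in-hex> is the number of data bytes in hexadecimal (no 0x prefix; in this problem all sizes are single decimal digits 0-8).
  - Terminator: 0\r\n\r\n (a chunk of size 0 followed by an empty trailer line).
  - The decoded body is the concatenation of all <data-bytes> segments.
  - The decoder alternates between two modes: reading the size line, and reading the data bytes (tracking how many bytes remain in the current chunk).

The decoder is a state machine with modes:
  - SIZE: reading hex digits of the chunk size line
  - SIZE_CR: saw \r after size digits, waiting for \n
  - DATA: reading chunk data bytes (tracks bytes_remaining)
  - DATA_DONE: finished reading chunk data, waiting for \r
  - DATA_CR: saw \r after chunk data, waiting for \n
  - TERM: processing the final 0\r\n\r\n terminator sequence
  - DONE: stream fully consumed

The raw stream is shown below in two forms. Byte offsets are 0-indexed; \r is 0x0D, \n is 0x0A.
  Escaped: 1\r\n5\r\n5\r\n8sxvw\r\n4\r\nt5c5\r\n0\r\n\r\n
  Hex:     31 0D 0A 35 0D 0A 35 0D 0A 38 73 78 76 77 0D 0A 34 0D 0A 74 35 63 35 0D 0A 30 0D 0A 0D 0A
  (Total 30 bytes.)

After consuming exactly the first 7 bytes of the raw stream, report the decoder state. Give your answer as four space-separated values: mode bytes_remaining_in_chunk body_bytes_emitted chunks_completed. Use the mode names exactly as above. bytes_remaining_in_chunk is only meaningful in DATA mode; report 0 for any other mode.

Answer: SIZE 0 1 1

Derivation:
Byte 0 = '1': mode=SIZE remaining=0 emitted=0 chunks_done=0
Byte 1 = 0x0D: mode=SIZE_CR remaining=0 emitted=0 chunks_done=0
Byte 2 = 0x0A: mode=DATA remaining=1 emitted=0 chunks_done=0
Byte 3 = '5': mode=DATA_DONE remaining=0 emitted=1 chunks_done=0
Byte 4 = 0x0D: mode=DATA_CR remaining=0 emitted=1 chunks_done=0
Byte 5 = 0x0A: mode=SIZE remaining=0 emitted=1 chunks_done=1
Byte 6 = '5': mode=SIZE remaining=0 emitted=1 chunks_done=1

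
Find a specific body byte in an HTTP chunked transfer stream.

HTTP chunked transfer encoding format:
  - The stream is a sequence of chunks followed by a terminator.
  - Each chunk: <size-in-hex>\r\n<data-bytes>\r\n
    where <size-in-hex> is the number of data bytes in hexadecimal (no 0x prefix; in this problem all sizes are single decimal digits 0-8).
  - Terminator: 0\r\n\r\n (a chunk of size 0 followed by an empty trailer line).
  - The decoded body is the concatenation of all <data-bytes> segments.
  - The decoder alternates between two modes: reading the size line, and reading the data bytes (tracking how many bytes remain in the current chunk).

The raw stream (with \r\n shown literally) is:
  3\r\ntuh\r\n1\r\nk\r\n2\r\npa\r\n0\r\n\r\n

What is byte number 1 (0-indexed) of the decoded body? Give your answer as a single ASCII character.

Answer: u

Derivation:
Chunk 1: stream[0..1]='3' size=0x3=3, data at stream[3..6]='tuh' -> body[0..3], body so far='tuh'
Chunk 2: stream[8..9]='1' size=0x1=1, data at stream[11..12]='k' -> body[3..4], body so far='tuhk'
Chunk 3: stream[14..15]='2' size=0x2=2, data at stream[17..19]='pa' -> body[4..6], body so far='tuhkpa'
Chunk 4: stream[21..22]='0' size=0 (terminator). Final body='tuhkpa' (6 bytes)
Body byte 1 = 'u'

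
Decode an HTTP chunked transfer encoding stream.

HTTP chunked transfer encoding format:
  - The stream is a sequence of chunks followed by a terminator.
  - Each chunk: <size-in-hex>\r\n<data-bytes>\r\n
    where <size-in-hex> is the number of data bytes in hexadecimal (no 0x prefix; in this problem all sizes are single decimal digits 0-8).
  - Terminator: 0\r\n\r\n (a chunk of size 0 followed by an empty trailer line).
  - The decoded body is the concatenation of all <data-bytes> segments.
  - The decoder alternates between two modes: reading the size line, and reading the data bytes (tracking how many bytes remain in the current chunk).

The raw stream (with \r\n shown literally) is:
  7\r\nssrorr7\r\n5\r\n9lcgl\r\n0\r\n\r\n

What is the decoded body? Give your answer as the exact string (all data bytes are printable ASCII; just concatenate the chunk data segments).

Chunk 1: stream[0..1]='7' size=0x7=7, data at stream[3..10]='ssrorr7' -> body[0..7], body so far='ssrorr7'
Chunk 2: stream[12..13]='5' size=0x5=5, data at stream[15..20]='9lcgl' -> body[7..12], body so far='ssrorr79lcgl'
Chunk 3: stream[22..23]='0' size=0 (terminator). Final body='ssrorr79lcgl' (12 bytes)

Answer: ssrorr79lcgl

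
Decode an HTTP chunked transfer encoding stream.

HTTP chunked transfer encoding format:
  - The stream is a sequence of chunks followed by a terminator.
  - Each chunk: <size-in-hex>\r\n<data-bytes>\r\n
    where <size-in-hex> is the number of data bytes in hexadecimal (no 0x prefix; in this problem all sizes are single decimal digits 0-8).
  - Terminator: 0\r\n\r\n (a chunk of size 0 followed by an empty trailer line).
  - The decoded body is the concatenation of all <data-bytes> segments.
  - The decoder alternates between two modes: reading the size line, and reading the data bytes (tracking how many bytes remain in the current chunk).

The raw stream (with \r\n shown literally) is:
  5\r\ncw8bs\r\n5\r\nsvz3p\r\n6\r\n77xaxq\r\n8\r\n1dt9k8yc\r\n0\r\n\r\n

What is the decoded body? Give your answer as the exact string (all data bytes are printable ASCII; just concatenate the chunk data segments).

Answer: cw8bssvz3p77xaxq1dt9k8yc

Derivation:
Chunk 1: stream[0..1]='5' size=0x5=5, data at stream[3..8]='cw8bs' -> body[0..5], body so far='cw8bs'
Chunk 2: stream[10..11]='5' size=0x5=5, data at stream[13..18]='svz3p' -> body[5..10], body so far='cw8bssvz3p'
Chunk 3: stream[20..21]='6' size=0x6=6, data at stream[23..29]='77xaxq' -> body[10..16], body so far='cw8bssvz3p77xaxq'
Chunk 4: stream[31..32]='8' size=0x8=8, data at stream[34..42]='1dt9k8yc' -> body[16..24], body so far='cw8bssvz3p77xaxq1dt9k8yc'
Chunk 5: stream[44..45]='0' size=0 (terminator). Final body='cw8bssvz3p77xaxq1dt9k8yc' (24 bytes)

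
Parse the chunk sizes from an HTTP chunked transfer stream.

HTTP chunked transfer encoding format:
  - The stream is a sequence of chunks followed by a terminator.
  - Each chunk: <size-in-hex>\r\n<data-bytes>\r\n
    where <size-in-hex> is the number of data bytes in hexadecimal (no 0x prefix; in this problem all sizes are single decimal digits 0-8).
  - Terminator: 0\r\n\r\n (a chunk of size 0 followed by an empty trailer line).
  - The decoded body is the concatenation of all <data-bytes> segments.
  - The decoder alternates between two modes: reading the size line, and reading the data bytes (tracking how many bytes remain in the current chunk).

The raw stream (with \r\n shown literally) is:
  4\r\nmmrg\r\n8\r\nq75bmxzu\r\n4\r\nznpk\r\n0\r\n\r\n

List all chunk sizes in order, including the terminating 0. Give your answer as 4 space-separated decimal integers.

Chunk 1: stream[0..1]='4' size=0x4=4, data at stream[3..7]='mmrg' -> body[0..4], body so far='mmrg'
Chunk 2: stream[9..10]='8' size=0x8=8, data at stream[12..20]='q75bmxzu' -> body[4..12], body so far='mmrgq75bmxzu'
Chunk 3: stream[22..23]='4' size=0x4=4, data at stream[25..29]='znpk' -> body[12..16], body so far='mmrgq75bmxzuznpk'
Chunk 4: stream[31..32]='0' size=0 (terminator). Final body='mmrgq75bmxzuznpk' (16 bytes)

Answer: 4 8 4 0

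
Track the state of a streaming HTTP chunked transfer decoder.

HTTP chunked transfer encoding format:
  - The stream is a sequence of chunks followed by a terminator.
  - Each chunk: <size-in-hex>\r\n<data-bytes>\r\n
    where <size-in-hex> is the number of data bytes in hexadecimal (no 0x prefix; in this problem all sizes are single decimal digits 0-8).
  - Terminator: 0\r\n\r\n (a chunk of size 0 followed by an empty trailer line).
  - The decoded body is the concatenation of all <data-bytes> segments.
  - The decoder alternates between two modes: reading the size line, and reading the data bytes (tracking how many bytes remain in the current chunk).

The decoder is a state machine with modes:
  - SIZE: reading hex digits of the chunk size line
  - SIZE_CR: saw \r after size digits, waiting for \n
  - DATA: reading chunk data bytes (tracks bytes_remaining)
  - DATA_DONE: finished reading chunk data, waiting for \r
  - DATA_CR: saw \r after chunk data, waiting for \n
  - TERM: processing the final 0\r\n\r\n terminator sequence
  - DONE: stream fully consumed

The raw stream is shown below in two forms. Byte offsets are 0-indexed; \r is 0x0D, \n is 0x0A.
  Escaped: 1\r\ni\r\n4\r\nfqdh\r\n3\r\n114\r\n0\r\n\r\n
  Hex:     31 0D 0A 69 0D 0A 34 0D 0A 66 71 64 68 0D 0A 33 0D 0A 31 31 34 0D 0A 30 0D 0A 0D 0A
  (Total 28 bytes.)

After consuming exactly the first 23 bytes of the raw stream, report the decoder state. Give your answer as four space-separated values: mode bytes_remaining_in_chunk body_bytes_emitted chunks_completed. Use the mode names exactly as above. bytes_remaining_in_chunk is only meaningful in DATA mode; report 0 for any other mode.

Byte 0 = '1': mode=SIZE remaining=0 emitted=0 chunks_done=0
Byte 1 = 0x0D: mode=SIZE_CR remaining=0 emitted=0 chunks_done=0
Byte 2 = 0x0A: mode=DATA remaining=1 emitted=0 chunks_done=0
Byte 3 = 'i': mode=DATA_DONE remaining=0 emitted=1 chunks_done=0
Byte 4 = 0x0D: mode=DATA_CR remaining=0 emitted=1 chunks_done=0
Byte 5 = 0x0A: mode=SIZE remaining=0 emitted=1 chunks_done=1
Byte 6 = '4': mode=SIZE remaining=0 emitted=1 chunks_done=1
Byte 7 = 0x0D: mode=SIZE_CR remaining=0 emitted=1 chunks_done=1
Byte 8 = 0x0A: mode=DATA remaining=4 emitted=1 chunks_done=1
Byte 9 = 'f': mode=DATA remaining=3 emitted=2 chunks_done=1
Byte 10 = 'q': mode=DATA remaining=2 emitted=3 chunks_done=1
Byte 11 = 'd': mode=DATA remaining=1 emitted=4 chunks_done=1
Byte 12 = 'h': mode=DATA_DONE remaining=0 emitted=5 chunks_done=1
Byte 13 = 0x0D: mode=DATA_CR remaining=0 emitted=5 chunks_done=1
Byte 14 = 0x0A: mode=SIZE remaining=0 emitted=5 chunks_done=2
Byte 15 = '3': mode=SIZE remaining=0 emitted=5 chunks_done=2
Byte 16 = 0x0D: mode=SIZE_CR remaining=0 emitted=5 chunks_done=2
Byte 17 = 0x0A: mode=DATA remaining=3 emitted=5 chunks_done=2
Byte 18 = '1': mode=DATA remaining=2 emitted=6 chunks_done=2
Byte 19 = '1': mode=DATA remaining=1 emitted=7 chunks_done=2
Byte 20 = '4': mode=DATA_DONE remaining=0 emitted=8 chunks_done=2
Byte 21 = 0x0D: mode=DATA_CR remaining=0 emitted=8 chunks_done=2
Byte 22 = 0x0A: mode=SIZE remaining=0 emitted=8 chunks_done=3

Answer: SIZE 0 8 3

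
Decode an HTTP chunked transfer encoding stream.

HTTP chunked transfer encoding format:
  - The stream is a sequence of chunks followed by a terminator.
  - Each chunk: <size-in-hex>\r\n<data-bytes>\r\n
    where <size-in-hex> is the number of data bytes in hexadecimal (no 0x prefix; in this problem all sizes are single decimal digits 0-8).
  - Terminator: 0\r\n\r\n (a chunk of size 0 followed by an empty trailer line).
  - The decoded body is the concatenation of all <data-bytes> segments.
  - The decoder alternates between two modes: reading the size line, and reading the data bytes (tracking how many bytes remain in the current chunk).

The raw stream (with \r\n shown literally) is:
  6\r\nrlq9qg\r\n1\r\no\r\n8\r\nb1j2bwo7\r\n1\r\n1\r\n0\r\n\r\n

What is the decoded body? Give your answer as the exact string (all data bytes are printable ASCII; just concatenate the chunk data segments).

Chunk 1: stream[0..1]='6' size=0x6=6, data at stream[3..9]='rlq9qg' -> body[0..6], body so far='rlq9qg'
Chunk 2: stream[11..12]='1' size=0x1=1, data at stream[14..15]='o' -> body[6..7], body so far='rlq9qgo'
Chunk 3: stream[17..18]='8' size=0x8=8, data at stream[20..28]='b1j2bwo7' -> body[7..15], body so far='rlq9qgob1j2bwo7'
Chunk 4: stream[30..31]='1' size=0x1=1, data at stream[33..34]='1' -> body[15..16], body so far='rlq9qgob1j2bwo71'
Chunk 5: stream[36..37]='0' size=0 (terminator). Final body='rlq9qgob1j2bwo71' (16 bytes)

Answer: rlq9qgob1j2bwo71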